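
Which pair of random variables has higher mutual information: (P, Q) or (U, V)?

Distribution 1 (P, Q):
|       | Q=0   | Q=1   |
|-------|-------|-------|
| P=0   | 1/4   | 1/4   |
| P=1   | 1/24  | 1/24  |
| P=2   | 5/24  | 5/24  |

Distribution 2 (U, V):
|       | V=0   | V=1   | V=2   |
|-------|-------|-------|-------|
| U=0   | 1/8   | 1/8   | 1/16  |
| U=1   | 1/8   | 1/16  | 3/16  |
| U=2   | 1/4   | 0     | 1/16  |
Distribution 1 (P, Q):
Marginal P(P) (row sums):
  P(P=0) = 1/4 + 1/4 = 1/2
  P(P=1) = 1/24 + 1/24 = 1/12
  P(P=2) = 5/24 + 5/24 = 5/12
Marginal P(Q) (column sums):
  P(Q=0) = 1/4 + 1/24 + 5/24 = 1/2
  P(Q=1) = 1/4 + 1/24 + 5/24 = 1/2

H(P) = -[(1/2)·log₂(1/2) + (1/12)·log₂(1/12) + (5/12)·log₂(5/12)]
  = 0.5000 + 0.2987 + 0.5263
  = 1.3250 bits
H(Q) = -[(1/2)·log₂(1/2) + (1/2)·log₂(1/2)]
  = 0.5000 + 0.5000
  = 1.0000 bits
H(P,Q) = -[(1/4)·log₂(1/4) + (1/4)·log₂(1/4) + (1/24)·log₂(1/24) + (1/24)·log₂(1/24) + (5/24)·log₂(5/24) + (5/24)·log₂(5/24)]
  = 0.5000 + 0.5000 + 0.1910 + 0.1910 + 0.4715 + 0.4715
  = 2.3250 bits

I(P;Q) = H(P) + H(Q) - H(P,Q)
  = 1.3250 + 1.0000 - 2.3250
  = 0.0000 bits

Distribution 2 (U, V):
Marginal P(U) (row sums):
  P(U=0) = 1/8 + 1/8 + 1/16 = 5/16
  P(U=1) = 1/8 + 1/16 + 3/16 = 3/8
  P(U=2) = 1/4 + 0 + 1/16 = 5/16
Marginal P(V) (column sums):
  P(V=0) = 1/8 + 1/8 + 1/4 = 1/2
  P(V=1) = 1/8 + 1/16 + 0 = 3/16
  P(V=2) = 1/16 + 3/16 + 1/16 = 5/16

H(U) = -[(5/16)·log₂(5/16) + (3/8)·log₂(3/8) + (5/16)·log₂(5/16)]
  = 0.5244 + 0.5306 + 0.5244
  = 1.5794 bits
H(V) = -[(1/2)·log₂(1/2) + (3/16)·log₂(3/16) + (5/16)·log₂(5/16)]
  = 0.5000 + 0.4528 + 0.5244
  = 1.4772 bits
H(U,V) = -[(1/8)·log₂(1/8) + (1/8)·log₂(1/8) + (1/16)·log₂(1/16) + (1/8)·log₂(1/8) + (1/16)·log₂(1/16) + (3/16)·log₂(3/16) + (1/4)·log₂(1/4) + (1/16)·log₂(1/16)]
  = 0.3750 + 0.3750 + 0.2500 + 0.3750 + 0.2500 + 0.4528 + 0.5000 + 0.2500
  = 2.8278 bits

I(U;V) = H(U) + H(V) - H(U,V)
  = 1.5794 + 1.4772 - 2.8278
  = 0.2288 bits

I(U;V) = 0.2288 bits > I(P;Q) = 0.0000 bits, so (U, V) has the higher mutual information (stronger dependence).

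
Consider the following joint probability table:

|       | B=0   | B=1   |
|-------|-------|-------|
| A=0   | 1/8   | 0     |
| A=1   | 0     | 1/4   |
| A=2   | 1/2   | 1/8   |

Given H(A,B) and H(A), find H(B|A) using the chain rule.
From the chain rule: H(A,B) = H(A) + H(B|A)
Therefore: H(B|A) = H(A,B) - H(A)

H(A,B) = -[(1/8)·log₂(1/8) + (1/4)·log₂(1/4) + (1/2)·log₂(1/2) + (1/8)·log₂(1/8)]
  = 0.3750 + 0.5000 + 0.5000 + 0.3750
  = 1.7500 bits
Marginal P(A) (row sums):
  P(A=0) = 1/8 + 0 = 1/8
  P(A=1) = 0 + 1/4 = 1/4
  P(A=2) = 1/2 + 1/8 = 5/8
H(A) = -[(1/8)·log₂(1/8) + (1/4)·log₂(1/4) + (5/8)·log₂(5/8)]
  = 0.3750 + 0.5000 + 0.4238
  = 1.2988 bits

H(B|A) = 1.7500 - 1.2988 = 0.4512 bits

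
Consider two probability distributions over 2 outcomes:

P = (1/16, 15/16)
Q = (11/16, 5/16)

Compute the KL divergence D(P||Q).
D(P||Q) = Σ P(i) log₂(P(i)/Q(i))
  i=0: (1/16) × log₂((1/16)/(11/16)) = (1/16) × log₂(1/11) = -0.2162
  i=1: (15/16) × log₂((15/16)/(5/16)) = (15/16) × log₂(3) = 1.4859
D(P||Q) = -0.2162 + 1.4859
  = 1.2697 bits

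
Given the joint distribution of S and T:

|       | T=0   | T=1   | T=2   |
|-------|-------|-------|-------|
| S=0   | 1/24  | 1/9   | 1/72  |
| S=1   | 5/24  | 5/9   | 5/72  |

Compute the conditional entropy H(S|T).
Marginal P(T) (column sums):
  P(T=0) = 1/24 + 5/24 = 1/4
  P(T=1) = 1/9 + 5/9 = 2/3
  P(T=2) = 1/72 + 5/72 = 1/12

H(S|T) = -Σ P(S,T)·log₂ P(S|T), where P(S|T) = P(S,T) / P(T)
  (S=0,T=0): P(S|T) = (1/24)/(1/4) = 1/6;  -(1/24)·log₂(1/6) = 0.1077
  (S=0,T=1): P(S|T) = (1/9)/(2/3) = 1/6;  -(1/9)·log₂(1/6) = 0.2872
  (S=0,T=2): P(S|T) = (1/72)/(1/12) = 1/6;  -(1/72)·log₂(1/6) = 0.0359
  (S=1,T=0): P(S|T) = (5/24)/(1/4) = 5/6;  -(5/24)·log₂(5/6) = 0.0548
  (S=1,T=1): P(S|T) = (5/9)/(2/3) = 5/6;  -(5/9)·log₂(5/6) = 0.1461
  (S=1,T=2): P(S|T) = (5/72)/(1/12) = 5/6;  -(5/72)·log₂(5/6) = 0.0183
H(S|T) = 0.1077 + 0.2872 + 0.0359 + 0.0548 + 0.1461 + 0.0183
  = 0.6500 bits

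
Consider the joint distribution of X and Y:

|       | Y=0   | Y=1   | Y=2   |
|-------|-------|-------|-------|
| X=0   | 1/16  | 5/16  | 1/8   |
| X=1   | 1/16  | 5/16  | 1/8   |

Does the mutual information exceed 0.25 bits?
Marginal P(X) (row sums):
  P(X=0) = 1/16 + 5/16 + 1/8 = 1/2
  P(X=1) = 1/16 + 5/16 + 1/8 = 1/2
Marginal P(Y) (column sums):
  P(Y=0) = 1/16 + 1/16 = 1/8
  P(Y=1) = 5/16 + 5/16 = 5/8
  P(Y=2) = 1/8 + 1/8 = 1/4

H(X) = -[(1/2)·log₂(1/2) + (1/2)·log₂(1/2)]
  = 0.5000 + 0.5000
  = 1.0000 bits
H(Y) = -[(1/8)·log₂(1/8) + (5/8)·log₂(5/8) + (1/4)·log₂(1/4)]
  = 0.3750 + 0.4238 + 0.5000
  = 1.2988 bits
H(X,Y) = -[(1/16)·log₂(1/16) + (5/16)·log₂(5/16) + (1/8)·log₂(1/8) + (1/16)·log₂(1/16) + (5/16)·log₂(5/16) + (1/8)·log₂(1/8)]
  = 0.2500 + 0.5244 + 0.3750 + 0.2500 + 0.5244 + 0.3750
  = 2.2988 bits

I(X;Y) = H(X) + H(Y) - H(X,Y)
  = 1.0000 + 1.2988 - 2.2988
  = 0.0000 bits

No. I(X;Y) = 0.0000 bits, which is ≤ 0.25 bits.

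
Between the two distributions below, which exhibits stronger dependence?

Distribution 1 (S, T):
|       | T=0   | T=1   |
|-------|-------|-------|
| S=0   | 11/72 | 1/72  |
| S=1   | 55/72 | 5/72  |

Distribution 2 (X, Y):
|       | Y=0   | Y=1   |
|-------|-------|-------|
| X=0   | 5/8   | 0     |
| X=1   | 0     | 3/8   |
Distribution 1 (S, T):
Marginal P(S) (row sums):
  P(S=0) = 11/72 + 1/72 = 1/6
  P(S=1) = 55/72 + 5/72 = 5/6
Marginal P(T) (column sums):
  P(T=0) = 11/72 + 55/72 = 11/12
  P(T=1) = 1/72 + 5/72 = 1/12

H(S) = -[(1/6)·log₂(1/6) + (5/6)·log₂(5/6)]
  = 0.4308 + 0.2192
  = 0.6500 bits
H(T) = -[(11/12)·log₂(11/12) + (1/12)·log₂(1/12)]
  = 0.1151 + 0.2987
  = 0.4138 bits
H(S,T) = -[(11/72)·log₂(11/72) + (1/72)·log₂(1/72) + (55/72)·log₂(55/72) + (5/72)·log₂(5/72)]
  = 0.4141 + 0.0857 + 0.2968 + 0.2672
  = 1.0638 bits

I(S;T) = H(S) + H(T) - H(S,T)
  = 0.6500 + 0.4138 - 1.0638
  = 0.0000 bits

Distribution 2 (X, Y):
Marginal P(X) (row sums):
  P(X=0) = 5/8 + 0 = 5/8
  P(X=1) = 0 + 3/8 = 3/8
Marginal P(Y) (column sums):
  P(Y=0) = 5/8 + 0 = 5/8
  P(Y=1) = 0 + 3/8 = 3/8

H(X) = -[(5/8)·log₂(5/8) + (3/8)·log₂(3/8)]
  = 0.4238 + 0.5306
  = 0.9544 bits
H(Y) = -[(5/8)·log₂(5/8) + (3/8)·log₂(3/8)]
  = 0.4238 + 0.5306
  = 0.9544 bits
H(X,Y) = -[(5/8)·log₂(5/8) + (3/8)·log₂(3/8)]
  = 0.4238 + 0.5306
  = 0.9544 bits

I(X;Y) = H(X) + H(Y) - H(X,Y)
  = 0.9544 + 0.9544 - 0.9544
  = 0.9544 bits

I(X;Y) = 0.9544 bits > I(S;T) = 0.0000 bits, so (X, Y) has the higher mutual information (stronger dependence).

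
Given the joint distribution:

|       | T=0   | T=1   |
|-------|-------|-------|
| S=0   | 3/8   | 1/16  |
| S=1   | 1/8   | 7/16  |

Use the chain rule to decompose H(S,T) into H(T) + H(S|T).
By the chain rule: H(S,T) = H(T) + H(S|T)

Marginal P(T) (column sums):
  P(T=0) = 3/8 + 1/8 = 1/2
  P(T=1) = 1/16 + 7/16 = 1/2
H(T) = -[(1/2)·log₂(1/2) + (1/2)·log₂(1/2)]
  = 0.5000 + 0.5000
  = 1.0000 bits
H(S|T) = -Σ P(S,T)·log₂ P(S|T), where P(S|T) = P(S,T) / P(T)
  (S=0,T=0): P(S|T) = (3/8)/(1/2) = 3/4;  -(3/8)·log₂(3/4) = 0.1556
  (S=0,T=1): P(S|T) = (1/16)/(1/2) = 1/8;  -(1/16)·log₂(1/8) = 0.1875
  (S=1,T=0): P(S|T) = (1/8)/(1/2) = 1/4;  -(1/8)·log₂(1/4) = 0.2500
  (S=1,T=1): P(S|T) = (7/16)/(1/2) = 7/8;  -(7/16)·log₂(7/8) = 0.0843
H(S|T) = 0.1556 + 0.1875 + 0.2500 + 0.0843
  = 0.6774 bits

H(S,T) = H(T) + H(S|T) = 1.0000 + 0.6774 = 1.6774 bits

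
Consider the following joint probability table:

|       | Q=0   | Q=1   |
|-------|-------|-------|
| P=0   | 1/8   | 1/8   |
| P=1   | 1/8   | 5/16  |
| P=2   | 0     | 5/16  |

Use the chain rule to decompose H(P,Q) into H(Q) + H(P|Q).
By the chain rule: H(P,Q) = H(Q) + H(P|Q)

Marginal P(Q) (column sums):
  P(Q=0) = 1/8 + 1/8 + 0 = 1/4
  P(Q=1) = 1/8 + 5/16 + 5/16 = 3/4
H(Q) = -[(1/4)·log₂(1/4) + (3/4)·log₂(3/4)]
  = 0.5000 + 0.3113
  = 0.8113 bits
H(P|Q) = -Σ P(P,Q)·log₂ P(P|Q), where P(P|Q) = P(P,Q) / P(Q)
  (cells with P(P,Q) = 0 contribute 0)
  (P=0,Q=0): P(P|Q) = (1/8)/(1/4) = 1/2;  -(1/8)·log₂(1/2) = 0.1250
  (P=0,Q=1): P(P|Q) = (1/8)/(3/4) = 1/6;  -(1/8)·log₂(1/6) = 0.3231
  (P=1,Q=0): P(P|Q) = (1/8)/(1/4) = 1/2;  -(1/8)·log₂(1/2) = 0.1250
  (P=1,Q=1): P(P|Q) = (5/16)/(3/4) = 5/12;  -(5/16)·log₂(5/12) = 0.3947
  (P=2,Q=1): P(P|Q) = (5/16)/(3/4) = 5/12;  -(5/16)·log₂(5/12) = 0.3947
H(P|Q) = 0.1250 + 0.3231 + 0.1250 + 0.3947 + 0.3947
  = 1.3625 bits

H(P,Q) = H(Q) + H(P|Q) = 0.8113 + 1.3625 = 2.1738 bits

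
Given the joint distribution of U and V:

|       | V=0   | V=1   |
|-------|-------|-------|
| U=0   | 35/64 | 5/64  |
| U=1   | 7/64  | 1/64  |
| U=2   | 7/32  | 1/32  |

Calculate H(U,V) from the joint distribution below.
H(U,V) = -Σ P(U,V) log₂ P(U,V), summed over the non-zero cells:
H(U,V) = -[(35/64)·log₂(35/64) + (5/64)·log₂(5/64) + (7/64)·log₂(7/64) + (1/64)·log₂(1/64) + (7/32)·log₂(7/32) + (1/32)·log₂(1/32)]
  = 0.4762 + 0.2873 + 0.3492 + 0.0938 + 0.4796 + 0.1563
  = 1.8424 bits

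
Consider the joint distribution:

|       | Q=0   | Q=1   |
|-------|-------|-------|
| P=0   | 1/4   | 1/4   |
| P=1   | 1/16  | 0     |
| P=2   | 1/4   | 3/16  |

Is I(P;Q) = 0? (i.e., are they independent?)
Marginal P(P) (row sums):
  P(P=0) = 1/4 + 1/4 = 1/2
  P(P=1) = 1/16 + 0 = 1/16
  P(P=2) = 1/4 + 3/16 = 7/16
Marginal P(Q) (column sums):
  P(Q=0) = 1/4 + 1/16 + 1/4 = 9/16
  P(Q=1) = 1/4 + 0 + 3/16 = 7/16

P and Q are independent iff P(P=i,Q=j) = P(P=i)·P(Q=j) for every cell.
  P(P=0)·P(Q=0) = 1/2 × 9/16 = 9/32, but P(P=0,Q=0) = 1/4 ✗

No, P and Q are not independent. Quantitatively, I(P;Q) > 0:

H(P) = -[(1/2)·log₂(1/2) + (1/16)·log₂(1/16) + (7/16)·log₂(7/16)]
  = 0.5000 + 0.2500 + 0.5218
  = 1.2718 bits
H(Q) = -[(9/16)·log₂(9/16) + (7/16)·log₂(7/16)]
  = 0.4669 + 0.5218
  = 0.9887 bits
H(P,Q) = -[(1/4)·log₂(1/4) + (1/4)·log₂(1/4) + (1/16)·log₂(1/16) + (1/4)·log₂(1/4) + (3/16)·log₂(3/16)]
  = 0.5000 + 0.5000 + 0.2500 + 0.5000 + 0.4528
  = 2.2028 bits
I(P;Q) = H(P) + H(Q) - H(P,Q) = 1.2718 + 0.9887 - 2.2028 = 0.0577 bits > 0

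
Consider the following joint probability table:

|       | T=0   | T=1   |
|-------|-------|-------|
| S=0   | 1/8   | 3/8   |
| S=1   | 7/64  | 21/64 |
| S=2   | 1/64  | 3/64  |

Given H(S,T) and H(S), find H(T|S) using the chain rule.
From the chain rule: H(S,T) = H(S) + H(T|S)
Therefore: H(T|S) = H(S,T) - H(S)

H(S,T) = -[(1/8)·log₂(1/8) + (3/8)·log₂(3/8) + (7/64)·log₂(7/64) + (21/64)·log₂(21/64) + (1/64)·log₂(1/64) + (3/64)·log₂(3/64)]
  = 0.3750 + 0.5306 + 0.3492 + 0.5275 + 0.0938 + 0.2070
  = 2.0831 bits
Marginal P(S) (row sums):
  P(S=0) = 1/8 + 3/8 = 1/2
  P(S=1) = 7/64 + 21/64 = 7/16
  P(S=2) = 1/64 + 3/64 = 1/16
H(S) = -[(1/2)·log₂(1/2) + (7/16)·log₂(7/16) + (1/16)·log₂(1/16)]
  = 0.5000 + 0.5218 + 0.2500
  = 1.2718 bits

H(T|S) = 2.0831 - 1.2718 = 0.8113 bits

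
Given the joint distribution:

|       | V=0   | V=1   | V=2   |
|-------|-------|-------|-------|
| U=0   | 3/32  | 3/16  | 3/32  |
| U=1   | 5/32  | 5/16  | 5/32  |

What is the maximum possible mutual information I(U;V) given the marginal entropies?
The upper bound on mutual information is I(U;V) ≤ min(H(U), H(V)).

Marginal P(U) (row sums):
  P(U=0) = 3/32 + 3/16 + 3/32 = 3/8
  P(U=1) = 5/32 + 5/16 + 5/32 = 5/8
Marginal P(V) (column sums):
  P(V=0) = 3/32 + 5/32 = 1/4
  P(V=1) = 3/16 + 5/16 = 1/2
  P(V=2) = 3/32 + 5/32 = 1/4

H(U) = -[(3/8)·log₂(3/8) + (5/8)·log₂(5/8)]
  = 0.5306 + 0.4238
  = 0.9544 bits
H(V) = -[(1/4)·log₂(1/4) + (1/2)·log₂(1/2) + (1/4)·log₂(1/4)]
  = 0.5000 + 0.5000 + 0.5000
  = 1.5000 bits

Maximum possible I(U;V) = min(0.9544, 1.5000) = 0.9544 bits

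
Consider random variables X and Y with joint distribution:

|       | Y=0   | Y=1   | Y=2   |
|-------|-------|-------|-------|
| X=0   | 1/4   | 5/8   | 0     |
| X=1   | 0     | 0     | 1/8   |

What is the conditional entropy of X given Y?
Marginal P(Y) (column sums):
  P(Y=0) = 1/4 + 0 = 1/4
  P(Y=1) = 5/8 + 0 = 5/8
  P(Y=2) = 0 + 1/8 = 1/8

H(X|Y) = -Σ P(X,Y)·log₂ P(X|Y), where P(X|Y) = P(X,Y) / P(Y)
  (cells with P(X,Y) = 0 contribute 0)
  (X=0,Y=0): P(X|Y) = (1/4)/(1/4) = 1;  -(1/4)·log₂(1) = 0.0000
  (X=0,Y=1): P(X|Y) = (5/8)/(5/8) = 1;  -(5/8)·log₂(1) = 0.0000
  (X=1,Y=2): P(X|Y) = (1/8)/(1/8) = 1;  -(1/8)·log₂(1) = 0.0000
H(X|Y) = 0.0000 + 0.0000 + 0.0000
  = 0.0000 bits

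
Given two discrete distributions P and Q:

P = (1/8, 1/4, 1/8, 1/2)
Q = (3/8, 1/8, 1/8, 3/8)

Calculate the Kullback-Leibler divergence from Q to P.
D(P||Q) = Σ P(i) log₂(P(i)/Q(i))
  i=0: (1/8) × log₂((1/8)/(3/8)) = (1/8) × log₂(1/3) = -0.1981
  i=1: (1/4) × log₂((1/4)/(1/8)) = (1/4) × log₂(2) = 0.2500
  i=2: (1/8) × log₂((1/8)/(1/8)) = (1/8) × log₂(1) = 0.0000
  i=3: (1/2) × log₂((1/2)/(3/8)) = (1/2) × log₂(4/3) = 0.2075
D(P||Q) = -0.1981 + 0.2500 + 0.0000 + 0.2075
  = 0.2594 bits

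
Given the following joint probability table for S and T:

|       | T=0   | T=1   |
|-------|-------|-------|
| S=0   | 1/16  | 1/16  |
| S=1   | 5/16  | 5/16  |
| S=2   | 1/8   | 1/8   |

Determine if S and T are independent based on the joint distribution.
Marginal P(S) (row sums):
  P(S=0) = 1/16 + 1/16 = 1/8
  P(S=1) = 5/16 + 5/16 = 5/8
  P(S=2) = 1/8 + 1/8 = 1/4
Marginal P(T) (column sums):
  P(T=0) = 1/16 + 5/16 + 1/8 = 1/2
  P(T=1) = 1/16 + 5/16 + 1/8 = 1/2

S and T are independent iff P(S=i,T=j) = P(S=i)·P(T=j) for every cell.
  P(S=0)·P(T=0) = 1/8 × 1/2 = 1/16 = P(S=0,T=0) ✓
  P(S=0)·P(T=1) = 1/8 × 1/2 = 1/16 = P(S=0,T=1) ✓
  P(S=1)·P(T=0) = 5/8 × 1/2 = 5/16 = P(S=1,T=0) ✓
  P(S=1)·P(T=1) = 5/8 × 1/2 = 5/16 = P(S=1,T=1) ✓
  P(S=2)·P(T=0) = 1/4 × 1/2 = 1/8 = P(S=2,T=0) ✓
  P(S=2)·P(T=1) = 1/4 × 1/2 = 1/8 = P(S=2,T=1) ✓

Yes, S and T are independent: every cell factors, so I(S;T) = 0 bits.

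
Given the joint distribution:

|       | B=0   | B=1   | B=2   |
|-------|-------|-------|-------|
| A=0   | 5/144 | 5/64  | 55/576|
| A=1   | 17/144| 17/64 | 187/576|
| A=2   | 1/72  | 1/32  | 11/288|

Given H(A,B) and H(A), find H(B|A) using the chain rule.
From the chain rule: H(A,B) = H(A) + H(B|A)
Therefore: H(B|A) = H(A,B) - H(A)

H(A,B) = -[(5/144)·log₂(5/144) + (5/64)·log₂(5/64) + (55/576)·log₂(55/576) + (17/144)·log₂(17/144) + (17/64)·log₂(17/64) + (187/576)·log₂(187/576) + (1/72)·log₂(1/72) + (1/32)·log₂(1/32) + (11/288)·log₂(11/288)]
  = 0.1683 + 0.2873 + 0.3236 + 0.3639 + 0.5080 + 0.5269 + 0.0857 + 0.1563 + 0.1799
  = 2.5999 bits
Marginal P(A) (row sums):
  P(A=0) = 5/144 + 5/64 + 55/576 = 5/24
  P(A=1) = 17/144 + 17/64 + 187/576 = 17/24
  P(A=2) = 1/72 + 1/32 + 11/288 = 1/12
H(A) = -[(5/24)·log₂(5/24) + (17/24)·log₂(17/24) + (1/12)·log₂(1/12)]
  = 0.4715 + 0.3524 + 0.2987
  = 1.1226 bits

H(B|A) = 2.5999 - 1.1226 = 1.4773 bits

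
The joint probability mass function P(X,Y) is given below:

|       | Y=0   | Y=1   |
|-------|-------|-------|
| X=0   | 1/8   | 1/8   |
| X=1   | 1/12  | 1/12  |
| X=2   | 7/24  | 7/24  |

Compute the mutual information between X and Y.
Marginal P(X) (row sums):
  P(X=0) = 1/8 + 1/8 = 1/4
  P(X=1) = 1/12 + 1/12 = 1/6
  P(X=2) = 7/24 + 7/24 = 7/12
Marginal P(Y) (column sums):
  P(Y=0) = 1/8 + 1/12 + 7/24 = 1/2
  P(Y=1) = 1/8 + 1/12 + 7/24 = 1/2

H(X) = -[(1/4)·log₂(1/4) + (1/6)·log₂(1/6) + (7/12)·log₂(7/12)]
  = 0.5000 + 0.4308 + 0.4536
  = 1.3844 bits
H(Y) = -[(1/2)·log₂(1/2) + (1/2)·log₂(1/2)]
  = 0.5000 + 0.5000
  = 1.0000 bits
H(X,Y) = -[(1/8)·log₂(1/8) + (1/8)·log₂(1/8) + (1/12)·log₂(1/12) + (1/12)·log₂(1/12) + (7/24)·log₂(7/24) + (7/24)·log₂(7/24)]
  = 0.3750 + 0.3750 + 0.2987 + 0.2987 + 0.5185 + 0.5185
  = 2.3844 bits

I(X;Y) = H(X) + H(Y) - H(X,Y)
  = 1.3844 + 1.0000 - 2.3844
  = 0.0000 bits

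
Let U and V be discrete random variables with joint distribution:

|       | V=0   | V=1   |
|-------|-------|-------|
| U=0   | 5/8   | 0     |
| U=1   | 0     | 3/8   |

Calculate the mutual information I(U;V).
Marginal P(U) (row sums):
  P(U=0) = 5/8 + 0 = 5/8
  P(U=1) = 0 + 3/8 = 3/8
Marginal P(V) (column sums):
  P(V=0) = 5/8 + 0 = 5/8
  P(V=1) = 0 + 3/8 = 3/8

H(U) = -[(5/8)·log₂(5/8) + (3/8)·log₂(3/8)]
  = 0.4238 + 0.5306
  = 0.9544 bits
H(V) = -[(5/8)·log₂(5/8) + (3/8)·log₂(3/8)]
  = 0.4238 + 0.5306
  = 0.9544 bits
H(U,V) = -[(5/8)·log₂(5/8) + (3/8)·log₂(3/8)]
  = 0.4238 + 0.5306
  = 0.9544 bits

I(U;V) = H(U) + H(V) - H(U,V)
  = 0.9544 + 0.9544 - 0.9544
  = 0.9544 bits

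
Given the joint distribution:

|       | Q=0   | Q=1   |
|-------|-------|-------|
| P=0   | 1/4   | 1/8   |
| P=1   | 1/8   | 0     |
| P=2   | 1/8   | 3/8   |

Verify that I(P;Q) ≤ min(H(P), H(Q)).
Marginal P(P) (row sums):
  P(P=0) = 1/4 + 1/8 = 3/8
  P(P=1) = 1/8 + 0 = 1/8
  P(P=2) = 1/8 + 3/8 = 1/2
Marginal P(Q) (column sums):
  P(Q=0) = 1/4 + 1/8 + 1/8 = 1/2
  P(Q=1) = 1/8 + 0 + 3/8 = 1/2

H(P) = -[(3/8)·log₂(3/8) + (1/8)·log₂(1/8) + (1/2)·log₂(1/2)]
  = 0.5306 + 0.3750 + 0.5000
  = 1.4056 bits
H(Q) = -[(1/2)·log₂(1/2) + (1/2)·log₂(1/2)]
  = 0.5000 + 0.5000
  = 1.0000 bits
H(P,Q) = -[(1/4)·log₂(1/4) + (1/8)·log₂(1/8) + (1/8)·log₂(1/8) + (1/8)·log₂(1/8) + (3/8)·log₂(3/8)]
  = 0.5000 + 0.3750 + 0.3750 + 0.3750 + 0.5306
  = 2.1556 bits

I(P;Q) = H(P) + H(Q) - H(P,Q)
  = 1.4056 + 1.0000 - 2.1556
  = 0.2500 bits

min(H(P), H(Q)) = min(1.4056, 1.0000) = 1.0000 bits
Since 0.2500 ≤ 1.0000, the bound is satisfied ✓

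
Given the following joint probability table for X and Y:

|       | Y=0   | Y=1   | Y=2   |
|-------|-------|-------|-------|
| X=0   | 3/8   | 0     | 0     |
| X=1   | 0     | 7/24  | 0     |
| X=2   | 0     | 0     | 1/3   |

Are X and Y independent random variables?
Marginal P(X) (row sums):
  P(X=0) = 3/8 + 0 + 0 = 3/8
  P(X=1) = 0 + 7/24 + 0 = 7/24
  P(X=2) = 0 + 0 + 1/3 = 1/3
Marginal P(Y) (column sums):
  P(Y=0) = 3/8 + 0 + 0 = 3/8
  P(Y=1) = 0 + 7/24 + 0 = 7/24
  P(Y=2) = 0 + 0 + 1/3 = 1/3

X and Y are independent iff P(X=i,Y=j) = P(X=i)·P(Y=j) for every cell.
  P(X=0)·P(Y=0) = 3/8 × 3/8 = 9/64, but P(X=0,Y=0) = 3/8 ✗

No, X and Y are not independent. Quantitatively, I(X;Y) > 0:

H(X) = -[(3/8)·log₂(3/8) + (7/24)·log₂(7/24) + (1/3)·log₂(1/3)]
  = 0.5306 + 0.5185 + 0.5283
  = 1.5774 bits
H(Y) = -[(3/8)·log₂(3/8) + (7/24)·log₂(7/24) + (1/3)·log₂(1/3)]
  = 0.5306 + 0.5185 + 0.5283
  = 1.5774 bits
H(X,Y) = -[(3/8)·log₂(3/8) + (7/24)·log₂(7/24) + (1/3)·log₂(1/3)]
  = 0.5306 + 0.5185 + 0.5283
  = 1.5774 bits
I(X;Y) = H(X) + H(Y) - H(X,Y) = 1.5774 + 1.5774 - 1.5774 = 1.5774 bits > 0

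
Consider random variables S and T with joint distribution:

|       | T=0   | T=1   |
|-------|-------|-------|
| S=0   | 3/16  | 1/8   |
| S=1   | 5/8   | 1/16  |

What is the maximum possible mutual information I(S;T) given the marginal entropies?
The upper bound on mutual information is I(S;T) ≤ min(H(S), H(T)).

Marginal P(S) (row sums):
  P(S=0) = 3/16 + 1/8 = 5/16
  P(S=1) = 5/8 + 1/16 = 11/16
Marginal P(T) (column sums):
  P(T=0) = 3/16 + 5/8 = 13/16
  P(T=1) = 1/8 + 1/16 = 3/16

H(S) = -[(5/16)·log₂(5/16) + (11/16)·log₂(11/16)]
  = 0.5244 + 0.3716
  = 0.8960 bits
H(T) = -[(13/16)·log₂(13/16) + (3/16)·log₂(3/16)]
  = 0.2434 + 0.4528
  = 0.6962 bits

Maximum possible I(S;T) = min(0.8960, 0.6962) = 0.6962 bits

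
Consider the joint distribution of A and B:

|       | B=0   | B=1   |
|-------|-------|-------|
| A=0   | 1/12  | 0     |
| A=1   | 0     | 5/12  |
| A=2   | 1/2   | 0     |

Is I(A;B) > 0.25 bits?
Marginal P(A) (row sums):
  P(A=0) = 1/12 + 0 = 1/12
  P(A=1) = 0 + 5/12 = 5/12
  P(A=2) = 1/2 + 0 = 1/2
Marginal P(B) (column sums):
  P(B=0) = 1/12 + 0 + 1/2 = 7/12
  P(B=1) = 0 + 5/12 + 0 = 5/12

H(A) = -[(1/12)·log₂(1/12) + (5/12)·log₂(5/12) + (1/2)·log₂(1/2)]
  = 0.2987 + 0.5263 + 0.5000
  = 1.3250 bits
H(B) = -[(7/12)·log₂(7/12) + (5/12)·log₂(5/12)]
  = 0.4536 + 0.5263
  = 0.9799 bits
H(A,B) = -[(1/12)·log₂(1/12) + (5/12)·log₂(5/12) + (1/2)·log₂(1/2)]
  = 0.2987 + 0.5263 + 0.5000
  = 1.3250 bits

I(A;B) = H(A) + H(B) - H(A,B)
  = 1.3250 + 0.9799 - 1.3250
  = 0.9799 bits

Yes. I(A;B) = 0.9799 bits, which is > 0.25 bits.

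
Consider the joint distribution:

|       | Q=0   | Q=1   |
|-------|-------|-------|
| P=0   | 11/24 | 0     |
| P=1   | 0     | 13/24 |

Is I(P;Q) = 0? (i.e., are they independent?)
Marginal P(P) (row sums):
  P(P=0) = 11/24 + 0 = 11/24
  P(P=1) = 0 + 13/24 = 13/24
Marginal P(Q) (column sums):
  P(Q=0) = 11/24 + 0 = 11/24
  P(Q=1) = 0 + 13/24 = 13/24

P and Q are independent iff P(P=i,Q=j) = P(P=i)·P(Q=j) for every cell.
  P(P=0)·P(Q=0) = 11/24 × 11/24 = 121/576, but P(P=0,Q=0) = 11/24 ✗

No, P and Q are not independent. Quantitatively, I(P;Q) > 0:

H(P) = -[(11/24)·log₂(11/24) + (13/24)·log₂(13/24)]
  = 0.5159 + 0.4791
  = 0.9950 bits
H(Q) = -[(11/24)·log₂(11/24) + (13/24)·log₂(13/24)]
  = 0.5159 + 0.4791
  = 0.9950 bits
H(P,Q) = -[(11/24)·log₂(11/24) + (13/24)·log₂(13/24)]
  = 0.5159 + 0.4791
  = 0.9950 bits
I(P;Q) = H(P) + H(Q) - H(P,Q) = 0.9950 + 0.9950 - 0.9950 = 0.9950 bits > 0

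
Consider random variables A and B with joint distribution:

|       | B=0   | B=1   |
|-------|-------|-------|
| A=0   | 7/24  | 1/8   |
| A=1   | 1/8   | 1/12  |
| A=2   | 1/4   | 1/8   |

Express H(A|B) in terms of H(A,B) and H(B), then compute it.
H(A|B) = H(A,B) - H(B)

Marginal P(B) (column sums):
  P(B=0) = 7/24 + 1/8 + 1/4 = 2/3
  P(B=1) = 1/8 + 1/12 + 1/8 = 1/3

H(A,B) = -[(7/24)·log₂(7/24) + (1/8)·log₂(1/8) + (1/8)·log₂(1/8) + (1/12)·log₂(1/12) + (1/4)·log₂(1/4) + (1/8)·log₂(1/8)]
  = 0.5185 + 0.3750 + 0.3750 + 0.2987 + 0.5000 + 0.3750
  = 2.4422 bits
H(B) = -[(2/3)·log₂(2/3) + (1/3)·log₂(1/3)]
  = 0.3900 + 0.5283
  = 0.9183 bits

H(A|B) = 2.4422 - 0.9183 = 1.5239 bits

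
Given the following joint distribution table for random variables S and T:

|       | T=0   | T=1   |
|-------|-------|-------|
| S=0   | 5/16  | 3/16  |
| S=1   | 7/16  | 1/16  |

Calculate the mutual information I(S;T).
Marginal P(S) (row sums):
  P(S=0) = 5/16 + 3/16 = 1/2
  P(S=1) = 7/16 + 1/16 = 1/2
Marginal P(T) (column sums):
  P(T=0) = 5/16 + 7/16 = 3/4
  P(T=1) = 3/16 + 1/16 = 1/4

H(S) = -[(1/2)·log₂(1/2) + (1/2)·log₂(1/2)]
  = 0.5000 + 0.5000
  = 1.0000 bits
H(T) = -[(3/4)·log₂(3/4) + (1/4)·log₂(1/4)]
  = 0.3113 + 0.5000
  = 0.8113 bits
H(S,T) = -[(5/16)·log₂(5/16) + (3/16)·log₂(3/16) + (7/16)·log₂(7/16) + (1/16)·log₂(1/16)]
  = 0.5244 + 0.4528 + 0.5218 + 0.2500
  = 1.7490 bits

I(S;T) = H(S) + H(T) - H(S,T)
  = 1.0000 + 0.8113 - 1.7490
  = 0.0623 bits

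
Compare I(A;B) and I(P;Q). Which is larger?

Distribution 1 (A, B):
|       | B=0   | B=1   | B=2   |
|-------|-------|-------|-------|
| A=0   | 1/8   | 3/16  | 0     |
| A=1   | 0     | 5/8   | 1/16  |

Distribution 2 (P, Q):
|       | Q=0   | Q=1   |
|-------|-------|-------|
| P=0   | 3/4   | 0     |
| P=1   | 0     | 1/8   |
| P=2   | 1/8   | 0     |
Distribution 1 (A, B):
Marginal P(A) (row sums):
  P(A=0) = 1/8 + 3/16 + 0 = 5/16
  P(A=1) = 0 + 5/8 + 1/16 = 11/16
Marginal P(B) (column sums):
  P(B=0) = 1/8 + 0 = 1/8
  P(B=1) = 3/16 + 5/8 = 13/16
  P(B=2) = 0 + 1/16 = 1/16

H(A) = -[(5/16)·log₂(5/16) + (11/16)·log₂(11/16)]
  = 0.5244 + 0.3716
  = 0.8960 bits
H(B) = -[(1/8)·log₂(1/8) + (13/16)·log₂(13/16) + (1/16)·log₂(1/16)]
  = 0.3750 + 0.2434 + 0.2500
  = 0.8684 bits
H(A,B) = -[(1/8)·log₂(1/8) + (3/16)·log₂(3/16) + (5/8)·log₂(5/8) + (1/16)·log₂(1/16)]
  = 0.3750 + 0.4528 + 0.4238 + 0.2500
  = 1.5016 bits

I(A;B) = H(A) + H(B) - H(A,B)
  = 0.8960 + 0.8684 - 1.5016
  = 0.2628 bits

Distribution 2 (P, Q):
Marginal P(P) (row sums):
  P(P=0) = 3/4 + 0 = 3/4
  P(P=1) = 0 + 1/8 = 1/8
  P(P=2) = 1/8 + 0 = 1/8
Marginal P(Q) (column sums):
  P(Q=0) = 3/4 + 0 + 1/8 = 7/8
  P(Q=1) = 0 + 1/8 + 0 = 1/8

H(P) = -[(3/4)·log₂(3/4) + (1/8)·log₂(1/8) + (1/8)·log₂(1/8)]
  = 0.3113 + 0.3750 + 0.3750
  = 1.0613 bits
H(Q) = -[(7/8)·log₂(7/8) + (1/8)·log₂(1/8)]
  = 0.1686 + 0.3750
  = 0.5436 bits
H(P,Q) = -[(3/4)·log₂(3/4) + (1/8)·log₂(1/8) + (1/8)·log₂(1/8)]
  = 0.3113 + 0.3750 + 0.3750
  = 1.0613 bits

I(P;Q) = H(P) + H(Q) - H(P,Q)
  = 1.0613 + 0.5436 - 1.0613
  = 0.5436 bits

I(P;Q) = 0.5436 bits > I(A;B) = 0.2628 bits, so (P, Q) has the higher mutual information (stronger dependence).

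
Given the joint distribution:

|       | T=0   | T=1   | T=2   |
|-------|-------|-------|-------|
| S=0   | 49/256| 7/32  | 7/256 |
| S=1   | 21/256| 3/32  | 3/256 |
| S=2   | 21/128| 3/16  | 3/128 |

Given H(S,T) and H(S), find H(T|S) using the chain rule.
From the chain rule: H(S,T) = H(S) + H(T|S)
Therefore: H(T|S) = H(S,T) - H(S)

H(S,T) = -[(49/256)·log₂(49/256) + (7/32)·log₂(7/32) + (7/256)·log₂(7/256) + (21/256)·log₂(21/256) + (3/32)·log₂(3/32) + (3/256)·log₂(3/256) + (21/128)·log₂(21/128) + (3/16)·log₂(3/16) + (3/128)·log₂(3/128)]
  = 0.4566 + 0.4796 + 0.1420 + 0.2959 + 0.3202 + 0.0752 + 0.4278 + 0.4528 + 0.1269
  = 2.7770 bits
Marginal P(S) (row sums):
  P(S=0) = 49/256 + 7/32 + 7/256 = 7/16
  P(S=1) = 21/256 + 3/32 + 3/256 = 3/16
  P(S=2) = 21/128 + 3/16 + 3/128 = 3/8
H(S) = -[(7/16)·log₂(7/16) + (3/16)·log₂(3/16) + (3/8)·log₂(3/8)]
  = 0.5218 + 0.4528 + 0.5306
  = 1.5052 bits

H(T|S) = 2.7770 - 1.5052 = 1.2718 bits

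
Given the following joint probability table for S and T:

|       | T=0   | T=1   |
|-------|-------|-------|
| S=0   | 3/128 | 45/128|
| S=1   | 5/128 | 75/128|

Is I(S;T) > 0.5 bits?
Marginal P(S) (row sums):
  P(S=0) = 3/128 + 45/128 = 3/8
  P(S=1) = 5/128 + 75/128 = 5/8
Marginal P(T) (column sums):
  P(T=0) = 3/128 + 5/128 = 1/16
  P(T=1) = 45/128 + 75/128 = 15/16

H(S) = -[(3/8)·log₂(3/8) + (5/8)·log₂(5/8)]
  = 0.5306 + 0.4238
  = 0.9544 bits
H(T) = -[(1/16)·log₂(1/16) + (15/16)·log₂(15/16)]
  = 0.2500 + 0.0873
  = 0.3373 bits
H(S,T) = -[(3/128)·log₂(3/128) + (45/128)·log₂(45/128) + (5/128)·log₂(5/128) + (75/128)·log₂(75/128)]
  = 0.1269 + 0.5302 + 0.1827 + 0.4519
  = 1.2917 bits

I(S;T) = H(S) + H(T) - H(S,T)
  = 0.9544 + 0.3373 - 1.2917
  = 0.0000 bits

No. I(S;T) = 0.0000 bits, which is ≤ 0.5 bits.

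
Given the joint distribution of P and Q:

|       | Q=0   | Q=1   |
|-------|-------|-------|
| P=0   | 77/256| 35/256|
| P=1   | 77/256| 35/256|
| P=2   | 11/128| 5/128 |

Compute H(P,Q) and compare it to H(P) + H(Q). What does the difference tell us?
Marginal P(P) (row sums):
  P(P=0) = 77/256 + 35/256 = 7/16
  P(P=1) = 77/256 + 35/256 = 7/16
  P(P=2) = 11/128 + 5/128 = 1/8
Marginal P(Q) (column sums):
  P(Q=0) = 77/256 + 77/256 + 11/128 = 11/16
  P(Q=1) = 35/256 + 35/256 + 5/128 = 5/16

H(P,Q) = -[(77/256)·log₂(77/256) + (35/256)·log₂(35/256) + (77/256)·log₂(77/256) + (35/256)·log₂(35/256) + (11/128)·log₂(11/128) + (5/128)·log₂(5/128)]
  = 0.5213 + 0.3925 + 0.5213 + 0.3925 + 0.3043 + 0.1827
  = 2.3146 bits
H(P) = -[(7/16)·log₂(7/16) + (7/16)·log₂(7/16) + (1/8)·log₂(1/8)]
  = 0.5218 + 0.5218 + 0.3750
  = 1.4186 bits
H(Q) = -[(11/16)·log₂(11/16) + (5/16)·log₂(5/16)]
  = 0.3716 + 0.5244
  = 0.8960 bits

H(P) + H(Q) = 1.4186 + 0.8960 = 2.3146 bits
Difference: H(P) + H(Q) - H(P,Q) = 2.3146 - 2.3146 = 0.0000 bits = I(P;Q)

The difference is the mutual information; it is 0 here, so P and Q are independent (the joint entropy equals the sum of the marginal entropies).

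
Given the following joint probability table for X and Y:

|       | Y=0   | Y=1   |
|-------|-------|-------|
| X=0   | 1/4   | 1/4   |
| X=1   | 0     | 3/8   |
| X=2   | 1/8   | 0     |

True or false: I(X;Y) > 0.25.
Marginal P(X) (row sums):
  P(X=0) = 1/4 + 1/4 = 1/2
  P(X=1) = 0 + 3/8 = 3/8
  P(X=2) = 1/8 + 0 = 1/8
Marginal P(Y) (column sums):
  P(Y=0) = 1/4 + 0 + 1/8 = 3/8
  P(Y=1) = 1/4 + 3/8 + 0 = 5/8

H(X) = -[(1/2)·log₂(1/2) + (3/8)·log₂(3/8) + (1/8)·log₂(1/8)]
  = 0.5000 + 0.5306 + 0.3750
  = 1.4056 bits
H(Y) = -[(3/8)·log₂(3/8) + (5/8)·log₂(5/8)]
  = 0.5306 + 0.4238
  = 0.9544 bits
H(X,Y) = -[(1/4)·log₂(1/4) + (1/4)·log₂(1/4) + (3/8)·log₂(3/8) + (1/8)·log₂(1/8)]
  = 0.5000 + 0.5000 + 0.5306 + 0.3750
  = 1.9056 bits

I(X;Y) = H(X) + H(Y) - H(X,Y)
  = 1.4056 + 0.9544 - 1.9056
  = 0.4544 bits

True. I(X;Y) = 0.4544 bits, which is > 0.25 bits.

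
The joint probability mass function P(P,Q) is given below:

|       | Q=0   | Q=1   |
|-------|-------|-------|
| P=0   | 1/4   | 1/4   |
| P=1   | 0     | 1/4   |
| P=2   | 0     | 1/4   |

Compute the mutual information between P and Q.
Marginal P(P) (row sums):
  P(P=0) = 1/4 + 1/4 = 1/2
  P(P=1) = 0 + 1/4 = 1/4
  P(P=2) = 0 + 1/4 = 1/4
Marginal P(Q) (column sums):
  P(Q=0) = 1/4 + 0 + 0 = 1/4
  P(Q=1) = 1/4 + 1/4 + 1/4 = 3/4

H(P) = -[(1/2)·log₂(1/2) + (1/4)·log₂(1/4) + (1/4)·log₂(1/4)]
  = 0.5000 + 0.5000 + 0.5000
  = 1.5000 bits
H(Q) = -[(1/4)·log₂(1/4) + (3/4)·log₂(3/4)]
  = 0.5000 + 0.3113
  = 0.8113 bits
H(P,Q) = -[(1/4)·log₂(1/4) + (1/4)·log₂(1/4) + (1/4)·log₂(1/4) + (1/4)·log₂(1/4)]
  = 0.5000 + 0.5000 + 0.5000 + 0.5000
  = 2.0000 bits

I(P;Q) = H(P) + H(Q) - H(P,Q)
  = 1.5000 + 0.8113 - 2.0000
  = 0.3113 bits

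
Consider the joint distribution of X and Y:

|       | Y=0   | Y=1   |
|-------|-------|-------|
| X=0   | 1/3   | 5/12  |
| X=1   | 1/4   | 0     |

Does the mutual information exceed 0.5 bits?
Marginal P(X) (row sums):
  P(X=0) = 1/3 + 5/12 = 3/4
  P(X=1) = 1/4 + 0 = 1/4
Marginal P(Y) (column sums):
  P(Y=0) = 1/3 + 1/4 = 7/12
  P(Y=1) = 5/12 + 0 = 5/12

H(X) = -[(3/4)·log₂(3/4) + (1/4)·log₂(1/4)]
  = 0.3113 + 0.5000
  = 0.8113 bits
H(Y) = -[(7/12)·log₂(7/12) + (5/12)·log₂(5/12)]
  = 0.4536 + 0.5263
  = 0.9799 bits
H(X,Y) = -[(1/3)·log₂(1/3) + (5/12)·log₂(5/12) + (1/4)·log₂(1/4)]
  = 0.5283 + 0.5263 + 0.5000
  = 1.5546 bits

I(X;Y) = H(X) + H(Y) - H(X,Y)
  = 0.8113 + 0.9799 - 1.5546
  = 0.2366 bits

No. I(X;Y) = 0.2366 bits, which is ≤ 0.5 bits.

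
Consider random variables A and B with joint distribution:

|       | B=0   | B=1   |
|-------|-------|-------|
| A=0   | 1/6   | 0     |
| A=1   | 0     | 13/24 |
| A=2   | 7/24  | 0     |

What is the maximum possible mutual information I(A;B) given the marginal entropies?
The upper bound on mutual information is I(A;B) ≤ min(H(A), H(B)).

Marginal P(A) (row sums):
  P(A=0) = 1/6 + 0 = 1/6
  P(A=1) = 0 + 13/24 = 13/24
  P(A=2) = 7/24 + 0 = 7/24
Marginal P(B) (column sums):
  P(B=0) = 1/6 + 0 + 7/24 = 11/24
  P(B=1) = 0 + 13/24 + 0 = 13/24

H(A) = -[(1/6)·log₂(1/6) + (13/24)·log₂(13/24) + (7/24)·log₂(7/24)]
  = 0.4308 + 0.4791 + 0.5185
  = 1.4284 bits
H(B) = -[(11/24)·log₂(11/24) + (13/24)·log₂(13/24)]
  = 0.5159 + 0.4791
  = 0.9950 bits

Maximum possible I(A;B) = min(1.4284, 0.9950) = 0.9950 bits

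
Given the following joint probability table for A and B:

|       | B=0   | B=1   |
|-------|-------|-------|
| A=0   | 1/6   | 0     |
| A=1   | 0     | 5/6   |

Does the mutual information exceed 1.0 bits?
Marginal P(A) (row sums):
  P(A=0) = 1/6 + 0 = 1/6
  P(A=1) = 0 + 5/6 = 5/6
Marginal P(B) (column sums):
  P(B=0) = 1/6 + 0 = 1/6
  P(B=1) = 0 + 5/6 = 5/6

H(A) = -[(1/6)·log₂(1/6) + (5/6)·log₂(5/6)]
  = 0.4308 + 0.2192
  = 0.6500 bits
H(B) = -[(1/6)·log₂(1/6) + (5/6)·log₂(5/6)]
  = 0.4308 + 0.2192
  = 0.6500 bits
H(A,B) = -[(1/6)·log₂(1/6) + (5/6)·log₂(5/6)]
  = 0.4308 + 0.2192
  = 0.6500 bits

I(A;B) = H(A) + H(B) - H(A,B)
  = 0.6500 + 0.6500 - 0.6500
  = 0.6500 bits

No. I(A;B) = 0.6500 bits, which is ≤ 1.0 bits.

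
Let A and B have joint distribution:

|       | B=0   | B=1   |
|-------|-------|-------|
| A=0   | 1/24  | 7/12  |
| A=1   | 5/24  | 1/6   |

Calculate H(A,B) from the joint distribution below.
H(A,B) = -Σ P(A,B) log₂ P(A,B), summed over the non-zero cells:
H(A,B) = -[(1/24)·log₂(1/24) + (7/12)·log₂(7/12) + (5/24)·log₂(5/24) + (1/6)·log₂(1/6)]
  = 0.1910 + 0.4536 + 0.4715 + 0.4308
  = 1.5469 bits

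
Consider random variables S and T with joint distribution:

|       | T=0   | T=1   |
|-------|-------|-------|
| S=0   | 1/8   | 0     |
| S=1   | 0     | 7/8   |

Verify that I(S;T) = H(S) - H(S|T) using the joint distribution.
Left side, from I(S;T) = H(S) + H(T) - H(S,T):
Marginal P(S) (row sums):
  P(S=0) = 1/8 + 0 = 1/8
  P(S=1) = 0 + 7/8 = 7/8
Marginal P(T) (column sums):
  P(T=0) = 1/8 + 0 = 1/8
  P(T=1) = 0 + 7/8 = 7/8

H(S) = -[(1/8)·log₂(1/8) + (7/8)·log₂(7/8)]
  = 0.3750 + 0.1686
  = 0.5436 bits
H(T) = -[(1/8)·log₂(1/8) + (7/8)·log₂(7/8)]
  = 0.3750 + 0.1686
  = 0.5436 bits
H(S,T) = -[(1/8)·log₂(1/8) + (7/8)·log₂(7/8)]
  = 0.3750 + 0.1686
  = 0.5436 bits

I(S;T) = H(S) + H(T) - H(S,T)
  = 0.5436 + 0.5436 - 0.5436
  = 0.5436 bits

Right side, with H(S|T) computed directly from the conditional probabilities:
H(S|T) = -Σ P(S,T)·log₂ P(S|T), where P(S|T) = P(S,T) / P(T)
  (cells with P(S,T) = 0 contribute 0)
  (S=0,T=0): P(S|T) = (1/8)/(1/8) = 1;  -(1/8)·log₂(1) = 0.0000
  (S=1,T=1): P(S|T) = (7/8)/(7/8) = 1;  -(7/8)·log₂(1) = 0.0000
H(S|T) = 0.0000 + 0.0000
  = 0.0000 bits
H(S) - H(S|T) = 0.5436 - 0.0000 = 0.5436 bits

Both sides equal 0.5436 bits, so I(S;T) = H(S) - H(S|T) ✓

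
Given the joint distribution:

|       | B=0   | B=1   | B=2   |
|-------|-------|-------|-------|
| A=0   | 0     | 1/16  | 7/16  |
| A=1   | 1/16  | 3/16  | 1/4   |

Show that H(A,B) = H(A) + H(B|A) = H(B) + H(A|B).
Marginal P(A) (row sums):
  P(A=0) = 0 + 1/16 + 7/16 = 1/2
  P(A=1) = 1/16 + 3/16 + 1/4 = 1/2
Marginal P(B) (column sums):
  P(B=0) = 0 + 1/16 = 1/16
  P(B=1) = 1/16 + 3/16 = 1/4
  P(B=2) = 7/16 + 1/4 = 11/16

Decomposition 1: H(A) + H(B|A)
H(A) = -[(1/2)·log₂(1/2) + (1/2)·log₂(1/2)]
  = 0.5000 + 0.5000
  = 1.0000 bits
H(B|A) = -Σ P(A,B)·log₂ P(B|A), where P(B|A) = P(A,B) / P(A)
  (cells with P(A,B) = 0 contribute 0)
  (A=0,B=1): P(B|A) = (1/16)/(1/2) = 1/8;  -(1/16)·log₂(1/8) = 0.1875
  (A=0,B=2): P(B|A) = (7/16)/(1/2) = 7/8;  -(7/16)·log₂(7/8) = 0.0843
  (A=1,B=0): P(B|A) = (1/16)/(1/2) = 1/8;  -(1/16)·log₂(1/8) = 0.1875
  (A=1,B=1): P(B|A) = (3/16)/(1/2) = 3/8;  -(3/16)·log₂(3/8) = 0.2653
  (A=1,B=2): P(B|A) = (1/4)/(1/2) = 1/2;  -(1/4)·log₂(1/2) = 0.2500
H(B|A) = 0.1875 + 0.0843 + 0.1875 + 0.2653 + 0.2500
  = 0.9746 bits
H(A) + H(B|A) = 1.0000 + 0.9746 = 1.9746 bits

Decomposition 2: H(B) + H(A|B)
H(B) = -[(1/16)·log₂(1/16) + (1/4)·log₂(1/4) + (11/16)·log₂(11/16)]
  = 0.2500 + 0.5000 + 0.3716
  = 1.1216 bits
H(A|B) = -Σ P(A,B)·log₂ P(A|B), where P(A|B) = P(A,B) / P(B)
  (cells with P(A,B) = 0 contribute 0)
  (A=0,B=1): P(A|B) = (1/16)/(1/4) = 1/4;  -(1/16)·log₂(1/4) = 0.1250
  (A=0,B=2): P(A|B) = (7/16)/(11/16) = 7/11;  -(7/16)·log₂(7/11) = 0.2853
  (A=1,B=0): P(A|B) = (1/16)/(1/16) = 1;  -(1/16)·log₂(1) = 0.0000
  (A=1,B=1): P(A|B) = (3/16)/(1/4) = 3/4;  -(3/16)·log₂(3/4) = 0.0778
  (A=1,B=2): P(A|B) = (1/4)/(11/16) = 4/11;  -(1/4)·log₂(4/11) = 0.3649
H(A|B) = 0.1250 + 0.2853 + 0.0000 + 0.0778 + 0.3649
  = 0.8530 bits
H(B) + H(A|B) = 1.1216 + 0.8530 = 1.9746 bits

Direct computation of the joint entropy:
H(A,B) = -[(1/16)·log₂(1/16) + (7/16)·log₂(7/16) + (1/16)·log₂(1/16) + (3/16)·log₂(3/16) + (1/4)·log₂(1/4)]
  = 0.2500 + 0.5218 + 0.2500 + 0.4528 + 0.5000
  = 1.9746 bits

All three agree: H(A,B) = 1.9746 bits ✓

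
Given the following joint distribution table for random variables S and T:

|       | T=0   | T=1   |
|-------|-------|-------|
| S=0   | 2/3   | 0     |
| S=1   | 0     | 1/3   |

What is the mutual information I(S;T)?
Marginal P(S) (row sums):
  P(S=0) = 2/3 + 0 = 2/3
  P(S=1) = 0 + 1/3 = 1/3
Marginal P(T) (column sums):
  P(T=0) = 2/3 + 0 = 2/3
  P(T=1) = 0 + 1/3 = 1/3

H(S) = -[(2/3)·log₂(2/3) + (1/3)·log₂(1/3)]
  = 0.3900 + 0.5283
  = 0.9183 bits
H(T) = -[(2/3)·log₂(2/3) + (1/3)·log₂(1/3)]
  = 0.3900 + 0.5283
  = 0.9183 bits
H(S,T) = -[(2/3)·log₂(2/3) + (1/3)·log₂(1/3)]
  = 0.3900 + 0.5283
  = 0.9183 bits

I(S;T) = H(S) + H(T) - H(S,T)
  = 0.9183 + 0.9183 - 0.9183
  = 0.9183 bits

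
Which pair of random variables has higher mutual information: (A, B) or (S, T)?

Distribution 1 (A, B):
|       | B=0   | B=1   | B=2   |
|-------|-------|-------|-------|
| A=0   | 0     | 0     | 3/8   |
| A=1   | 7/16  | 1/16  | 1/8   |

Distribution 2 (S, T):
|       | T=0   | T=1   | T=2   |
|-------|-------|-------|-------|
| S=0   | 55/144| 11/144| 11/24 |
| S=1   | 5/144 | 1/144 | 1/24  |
Distribution 1 (A, B):
Marginal P(A) (row sums):
  P(A=0) = 0 + 0 + 3/8 = 3/8
  P(A=1) = 7/16 + 1/16 + 1/8 = 5/8
Marginal P(B) (column sums):
  P(B=0) = 0 + 7/16 = 7/16
  P(B=1) = 0 + 1/16 = 1/16
  P(B=2) = 3/8 + 1/8 = 1/2

H(A) = -[(3/8)·log₂(3/8) + (5/8)·log₂(5/8)]
  = 0.5306 + 0.4238
  = 0.9544 bits
H(B) = -[(7/16)·log₂(7/16) + (1/16)·log₂(1/16) + (1/2)·log₂(1/2)]
  = 0.5218 + 0.2500 + 0.5000
  = 1.2718 bits
H(A,B) = -[(3/8)·log₂(3/8) + (7/16)·log₂(7/16) + (1/16)·log₂(1/16) + (1/8)·log₂(1/8)]
  = 0.5306 + 0.5218 + 0.2500 + 0.3750
  = 1.6774 bits

I(A;B) = H(A) + H(B) - H(A,B)
  = 0.9544 + 1.2718 - 1.6774
  = 0.5488 bits

Distribution 2 (S, T):
Marginal P(S) (row sums):
  P(S=0) = 55/144 + 11/144 + 11/24 = 11/12
  P(S=1) = 5/144 + 1/144 + 1/24 = 1/12
Marginal P(T) (column sums):
  P(T=0) = 55/144 + 5/144 = 5/12
  P(T=1) = 11/144 + 1/144 = 1/12
  P(T=2) = 11/24 + 1/24 = 1/2

H(S) = -[(11/12)·log₂(11/12) + (1/12)·log₂(1/12)]
  = 0.1151 + 0.2987
  = 0.4138 bits
H(T) = -[(5/12)·log₂(5/12) + (1/12)·log₂(1/12) + (1/2)·log₂(1/2)]
  = 0.5263 + 0.2987 + 0.5000
  = 1.3250 bits
H(S,T) = -[(55/144)·log₂(55/144) + (11/144)·log₂(11/144) + (11/24)·log₂(11/24) + (5/144)·log₂(5/144) + (1/144)·log₂(1/144) + (1/24)·log₂(1/24)]
  = 0.5304 + 0.2834 + 0.5159 + 0.1683 + 0.0498 + 0.1910
  = 1.7388 bits

I(S;T) = H(S) + H(T) - H(S,T)
  = 0.4138 + 1.3250 - 1.7388
  = 0.0000 bits

I(A;B) = 0.5488 bits > I(S;T) = 0.0000 bits, so (A, B) has the higher mutual information (stronger dependence).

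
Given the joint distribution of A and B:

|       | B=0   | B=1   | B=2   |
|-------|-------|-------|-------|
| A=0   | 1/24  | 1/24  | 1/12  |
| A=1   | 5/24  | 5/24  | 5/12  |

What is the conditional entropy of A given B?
Marginal P(B) (column sums):
  P(B=0) = 1/24 + 5/24 = 1/4
  P(B=1) = 1/24 + 5/24 = 1/4
  P(B=2) = 1/12 + 5/12 = 1/2

H(A|B) = -Σ P(A,B)·log₂ P(A|B), where P(A|B) = P(A,B) / P(B)
  (A=0,B=0): P(A|B) = (1/24)/(1/4) = 1/6;  -(1/24)·log₂(1/6) = 0.1077
  (A=0,B=1): P(A|B) = (1/24)/(1/4) = 1/6;  -(1/24)·log₂(1/6) = 0.1077
  (A=0,B=2): P(A|B) = (1/12)/(1/2) = 1/6;  -(1/12)·log₂(1/6) = 0.2154
  (A=1,B=0): P(A|B) = (5/24)/(1/4) = 5/6;  -(5/24)·log₂(5/6) = 0.0548
  (A=1,B=1): P(A|B) = (5/24)/(1/4) = 5/6;  -(5/24)·log₂(5/6) = 0.0548
  (A=1,B=2): P(A|B) = (5/12)/(1/2) = 5/6;  -(5/12)·log₂(5/6) = 0.1096
H(A|B) = 0.1077 + 0.1077 + 0.2154 + 0.0548 + 0.0548 + 0.1096
  = 0.6500 bits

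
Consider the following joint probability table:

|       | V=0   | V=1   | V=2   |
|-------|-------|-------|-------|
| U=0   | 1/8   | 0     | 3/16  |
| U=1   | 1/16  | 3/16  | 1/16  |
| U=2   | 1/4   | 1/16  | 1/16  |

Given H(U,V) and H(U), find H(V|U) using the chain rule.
From the chain rule: H(U,V) = H(U) + H(V|U)
Therefore: H(V|U) = H(U,V) - H(U)

H(U,V) = -[(1/8)·log₂(1/8) + (3/16)·log₂(3/16) + (1/16)·log₂(1/16) + (3/16)·log₂(3/16) + (1/16)·log₂(1/16) + (1/4)·log₂(1/4) + (1/16)·log₂(1/16) + (1/16)·log₂(1/16)]
  = 0.3750 + 0.4528 + 0.2500 + 0.4528 + 0.2500 + 0.5000 + 0.2500 + 0.2500
  = 2.7806 bits
Marginal P(U) (row sums):
  P(U=0) = 1/8 + 0 + 3/16 = 5/16
  P(U=1) = 1/16 + 3/16 + 1/16 = 5/16
  P(U=2) = 1/4 + 1/16 + 1/16 = 3/8
H(U) = -[(5/16)·log₂(5/16) + (5/16)·log₂(5/16) + (3/8)·log₂(3/8)]
  = 0.5244 + 0.5244 + 0.5306
  = 1.5794 bits

H(V|U) = 2.7806 - 1.5794 = 1.2012 bits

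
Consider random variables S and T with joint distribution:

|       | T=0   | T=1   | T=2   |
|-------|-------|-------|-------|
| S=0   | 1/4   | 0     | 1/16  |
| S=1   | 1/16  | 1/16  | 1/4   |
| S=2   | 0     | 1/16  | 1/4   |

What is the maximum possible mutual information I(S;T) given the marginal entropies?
The upper bound on mutual information is I(S;T) ≤ min(H(S), H(T)).

Marginal P(S) (row sums):
  P(S=0) = 1/4 + 0 + 1/16 = 5/16
  P(S=1) = 1/16 + 1/16 + 1/4 = 3/8
  P(S=2) = 0 + 1/16 + 1/4 = 5/16
Marginal P(T) (column sums):
  P(T=0) = 1/4 + 1/16 + 0 = 5/16
  P(T=1) = 0 + 1/16 + 1/16 = 1/8
  P(T=2) = 1/16 + 1/4 + 1/4 = 9/16

H(S) = -[(5/16)·log₂(5/16) + (3/8)·log₂(3/8) + (5/16)·log₂(5/16)]
  = 0.5244 + 0.5306 + 0.5244
  = 1.5794 bits
H(T) = -[(5/16)·log₂(5/16) + (1/8)·log₂(1/8) + (9/16)·log₂(9/16)]
  = 0.5244 + 0.3750 + 0.4669
  = 1.3663 bits

Maximum possible I(S;T) = min(1.5794, 1.3663) = 1.3663 bits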